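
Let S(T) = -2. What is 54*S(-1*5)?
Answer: -108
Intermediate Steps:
54*S(-1*5) = 54*(-2) = -108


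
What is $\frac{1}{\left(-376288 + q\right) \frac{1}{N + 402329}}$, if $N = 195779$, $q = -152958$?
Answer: $- \frac{299054}{264623} \approx -1.1301$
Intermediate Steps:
$\frac{1}{\left(-376288 + q\right) \frac{1}{N + 402329}} = \frac{1}{\left(-376288 - 152958\right) \frac{1}{195779 + 402329}} = \frac{1}{\left(-529246\right) \frac{1}{598108}} = \frac{1}{- \frac{264623}{299054}} = - \frac{299054}{264623}$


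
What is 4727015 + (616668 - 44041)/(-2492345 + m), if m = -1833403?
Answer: 20447875109593/4325748 ≈ 4.7270e+6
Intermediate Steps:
4727015 + (616668 - 44041)/(-2492345 + m) = 4727015 + (616668 - 44041)/(-2492345 - 1833403) = 4727015 + 572627/(-4325748) = 4727015 + 572627*(-1/4325748) = 4727015 - 572627/4325748 = 20447875109593/4325748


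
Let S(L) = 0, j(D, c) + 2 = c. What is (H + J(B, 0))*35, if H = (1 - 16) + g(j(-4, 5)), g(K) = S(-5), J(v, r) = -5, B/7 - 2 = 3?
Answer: -700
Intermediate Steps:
B = 35 (B = 14 + 7*3 = 14 + 21 = 35)
j(D, c) = -2 + c
g(K) = 0
H = -15 (H = (1 - 16) + 0 = -15 + 0 = -15)
(H + J(B, 0))*35 = (-15 - 5)*35 = -20*35 = -700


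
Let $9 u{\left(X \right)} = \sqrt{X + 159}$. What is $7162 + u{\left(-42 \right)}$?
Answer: $7162 + \frac{\sqrt{13}}{3} \approx 7163.2$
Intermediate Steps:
$u{\left(X \right)} = \frac{\sqrt{159 + X}}{9}$ ($u{\left(X \right)} = \frac{\sqrt{X + 159}}{9} = \frac{\sqrt{159 + X}}{9}$)
$7162 + u{\left(-42 \right)} = 7162 + \frac{\sqrt{159 - 42}}{9} = 7162 + \frac{\sqrt{117}}{9} = 7162 + \frac{3 \sqrt{13}}{9} = 7162 + \frac{\sqrt{13}}{3}$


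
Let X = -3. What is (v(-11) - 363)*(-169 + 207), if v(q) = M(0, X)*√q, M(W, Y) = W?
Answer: -13794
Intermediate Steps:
v(q) = 0 (v(q) = 0*√q = 0)
(v(-11) - 363)*(-169 + 207) = (0 - 363)*(-169 + 207) = -363*38 = -13794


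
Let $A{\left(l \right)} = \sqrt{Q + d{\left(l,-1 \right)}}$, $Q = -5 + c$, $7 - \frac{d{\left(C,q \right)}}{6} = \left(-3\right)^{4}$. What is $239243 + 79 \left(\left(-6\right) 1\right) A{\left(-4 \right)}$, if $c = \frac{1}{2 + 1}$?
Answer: $239243 - 158 i \sqrt{4038} \approx 2.3924 \cdot 10^{5} - 10040.0 i$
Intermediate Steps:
$d{\left(C,q \right)} = -444$ ($d{\left(C,q \right)} = 42 - 6 \left(-3\right)^{4} = 42 - 486 = -444$)
$c = \frac{1}{3} \approx 0.33333$
$Q = - \frac{14}{3}$ ($Q = -5 + \frac{1}{3} = - \frac{14}{3} \approx -4.6667$)
$A{\left(l \right)} = \frac{i \sqrt{4038}}{3}$ ($A{\left(l \right)} = \sqrt{- \frac{14}{3} - 444} = \sqrt{- \frac{1346}{3}} = \frac{i \sqrt{4038}}{3}$)
$239243 + 79 \left(\left(-6\right) 1\right) A{\left(-4 \right)} = 239243 + 79 \left(\left(-6\right) 1\right) \frac{i \sqrt{4038}}{3} = 239243 + 79 \left(-6\right) \frac{i \sqrt{4038}}{3} = 239243 - 474 \frac{i \sqrt{4038}}{3} = 239243 - 158 i \sqrt{4038}$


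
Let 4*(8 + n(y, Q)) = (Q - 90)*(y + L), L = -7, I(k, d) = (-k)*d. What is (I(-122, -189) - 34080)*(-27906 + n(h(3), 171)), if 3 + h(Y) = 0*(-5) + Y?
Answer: 3206098887/2 ≈ 1.6030e+9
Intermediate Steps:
I(k, d) = -d*k
h(Y) = -3 + Y (h(Y) = -3 + (0*(-5) + Y) = -3 + (0 + Y) = -3 + Y)
n(y, Q) = -8 + (-90 + Q)*(-7 + y)/4 (n(y, Q) = -8 + ((Q - 90)*(y - 7))/4 = -8 + ((-90 + Q)*(-7 + y))/4 = -8 + (-90 + Q)*(-7 + y)/4)
(I(-122, -189) - 34080)*(-27906 + n(h(3), 171)) = (-1*(-189)*(-122) - 34080)*(-27906 + (299/2 - 45*(-3 + 3)/2 - 7/4*171 + (¼)*171*(-3 + 3))) = (-23058 - 34080)*(-27906 + (299/2 - 45/2*0 - 1197/4 + (¼)*171*0)) = -57138*(-27906 + (299/2 + 0 - 1197/4 + 0)) = -57138*(-27906 - 599/4) = -57138*(-112223/4) = 3206098887/2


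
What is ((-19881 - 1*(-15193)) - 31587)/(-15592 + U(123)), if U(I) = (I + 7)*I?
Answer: -36275/398 ≈ -91.143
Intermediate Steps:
U(I) = I*(7 + I) (U(I) = (7 + I)*I = I*(7 + I))
((-19881 - 1*(-15193)) - 31587)/(-15592 + U(123)) = ((-19881 - 1*(-15193)) - 31587)/(-15592 + 123*(7 + 123)) = ((-19881 + 15193) - 31587)/(-15592 + 123*130) = (-4688 - 31587)/(-15592 + 15990) = -36275/398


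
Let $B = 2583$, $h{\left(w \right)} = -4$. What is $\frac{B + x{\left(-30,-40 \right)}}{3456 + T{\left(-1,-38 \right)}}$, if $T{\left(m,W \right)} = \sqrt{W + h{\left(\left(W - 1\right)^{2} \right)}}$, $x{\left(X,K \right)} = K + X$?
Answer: $\frac{1447488}{1990663} - \frac{2513 i \sqrt{42}}{11943978} \approx 0.72714 - 0.0013635 i$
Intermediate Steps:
$T{\left(m,W \right)} = \sqrt{-4 + W}$ ($T{\left(m,W \right)} = \sqrt{W - 4} = \sqrt{-4 + W}$)
$\frac{B + x{\left(-30,-40 \right)}}{3456 + T{\left(-1,-38 \right)}} = \frac{2583 - 70}{3456 + \sqrt{-4 - 38}} = \frac{2583 - 70}{3456 + \sqrt{-42}} = \frac{2513}{3456 + i \sqrt{42}}$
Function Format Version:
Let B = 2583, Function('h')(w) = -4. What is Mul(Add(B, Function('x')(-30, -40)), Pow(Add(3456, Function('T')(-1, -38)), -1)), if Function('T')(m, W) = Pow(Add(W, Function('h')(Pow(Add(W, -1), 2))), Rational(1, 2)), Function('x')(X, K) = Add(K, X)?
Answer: Add(Rational(1447488, 1990663), Mul(Rational(-2513, 11943978), I, Pow(42, Rational(1, 2)))) ≈ Add(0.72714, Mul(-0.0013635, I))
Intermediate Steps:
Function('T')(m, W) = Pow(Add(-4, W), Rational(1, 2)) (Function('T')(m, W) = Pow(Add(W, -4), Rational(1, 2)) = Pow(Add(-4, W), Rational(1, 2)))
Mul(Add(B, Function('x')(-30, -40)), Pow(Add(3456, Function('T')(-1, -38)), -1)) = Mul(Add(2583, Add(-40, -30)), Pow(Add(3456, Pow(Add(-4, -38), Rational(1, 2))), -1)) = Mul(Add(2583, -70), Pow(Add(3456, Pow(-42, Rational(1, 2))), -1)) = Mul(2513, Pow(Add(3456, Mul(I, Pow(42, Rational(1, 2)))), -1))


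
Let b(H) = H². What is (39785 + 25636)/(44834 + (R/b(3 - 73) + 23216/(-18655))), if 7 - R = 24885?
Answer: 12204287550/8362603399 ≈ 1.4594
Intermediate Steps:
R = -24878 (R = 7 - 1*24885 = 7 - 24885 = -24878)
(39785 + 25636)/(44834 + (R/b(3 - 73) + 23216/(-18655))) = (39785 + 25636)/(44834 + (-24878/(3 - 73)² + 23216/(-18655))) = 65421/(44834 + (-24878/((-70)²) + 23216*(-1/18655))) = 65421/(44834 + (-24878/4900 - 23216/18655)) = 65421/(44834 + (-24878*1/4900 - 23216/18655)) = 65421/(44834 + (-1777/350 - 23216/18655)) = 65421/(44834 - 1179301/186550) = 65421/(8362603399/186550) = 65421*(186550/8362603399) = 12204287550/8362603399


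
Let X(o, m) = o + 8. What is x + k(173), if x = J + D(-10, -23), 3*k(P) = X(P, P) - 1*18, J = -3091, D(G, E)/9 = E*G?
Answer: -2900/3 ≈ -966.67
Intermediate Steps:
D(G, E) = 9*E*G (D(G, E) = 9*(E*G) = 9*E*G)
X(o, m) = 8 + o
k(P) = -10/3 + P/3 (k(P) = ((8 + P) - 1*18)/3 = ((8 + P) - 18)/3 = (-10 + P)/3 = -10/3 + P/3)
x = -1021 (x = -3091 + 9*(-23)*(-10) = -3091 + 2070 = -1021)
x + k(173) = -1021 + (-10/3 + (1/3)*173) = -1021 + (-10/3 + 173/3) = -1021 + 163/3 = -2900/3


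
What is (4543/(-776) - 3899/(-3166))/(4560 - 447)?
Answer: -630973/561382456 ≈ -0.0011240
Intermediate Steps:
(4543/(-776) - 3899/(-3166))/(4560 - 447) = (4543*(-1/776) - 3899*(-1/3166))/4113 = (-4543/776 + 3899/3166)*(1/4113) = -5678757/1228408*1/4113 = -630973/561382456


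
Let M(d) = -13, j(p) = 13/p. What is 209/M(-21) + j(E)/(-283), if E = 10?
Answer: -591639/36790 ≈ -16.082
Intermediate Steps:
209/M(-21) + j(E)/(-283) = 209/(-13) + (13/10)/(-283) = 209*(-1/13) + (13*(1/10))*(-1/283) = -209/13 + (13/10)*(-1/283) = -209/13 - 13/2830 = -591639/36790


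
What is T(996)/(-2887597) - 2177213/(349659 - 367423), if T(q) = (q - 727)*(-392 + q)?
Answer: 6284027503497/51295273108 ≈ 122.51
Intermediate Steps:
T(q) = (-727 + q)*(-392 + q)
T(996)/(-2887597) - 2177213/(349659 - 367423) = (284984 + 996² - 1119*996)/(-2887597) - 2177213/(349659 - 367423) = (284984 + 992016 - 1114524)*(-1/2887597) - 2177213/(-17764) = 162476*(-1/2887597) - 2177213*(-1/17764) = -162476/2887597 + 2177213/17764 = 6284027503497/51295273108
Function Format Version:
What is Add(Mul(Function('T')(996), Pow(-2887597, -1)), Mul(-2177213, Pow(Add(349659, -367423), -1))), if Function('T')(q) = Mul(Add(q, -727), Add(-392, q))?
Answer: Rational(6284027503497, 51295273108) ≈ 122.51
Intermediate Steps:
Function('T')(q) = Mul(Add(-727, q), Add(-392, q))
Add(Mul(Function('T')(996), Pow(-2887597, -1)), Mul(-2177213, Pow(Add(349659, -367423), -1))) = Add(Mul(Add(284984, Pow(996, 2), Mul(-1119, 996)), Pow(-2887597, -1)), Mul(-2177213, Pow(Add(349659, -367423), -1))) = Add(Mul(Add(284984, 992016, -1114524), Rational(-1, 2887597)), Mul(-2177213, Pow(-17764, -1))) = Add(Mul(162476, Rational(-1, 2887597)), Mul(-2177213, Rational(-1, 17764))) = Add(Rational(-162476, 2887597), Rational(2177213, 17764)) = Rational(6284027503497, 51295273108)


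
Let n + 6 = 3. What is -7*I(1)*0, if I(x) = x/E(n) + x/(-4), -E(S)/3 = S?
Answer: 0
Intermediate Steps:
n = -3 (n = -6 + 3 = -3)
E(S) = -3*S
I(x) = -5*x/36 (I(x) = x/((-3*(-3))) + x/(-4) = x/9 + x*(-1/4) = x*(1/9) - x/4 = x/9 - x/4 = -5*x/36)
-7*I(1)*0 = -(-35)/36*0 = -7*(-5/36)*0 = (35/36)*0 = 0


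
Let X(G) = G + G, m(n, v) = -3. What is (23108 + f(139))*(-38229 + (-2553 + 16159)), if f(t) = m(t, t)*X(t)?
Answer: -548452702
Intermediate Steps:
X(G) = 2*G
f(t) = -6*t
(23108 + f(139))*(-38229 + (-2553 + 16159)) = (23108 - 6*139)*(-38229 + (-2553 + 16159)) = (23108 - 834)*(-38229 + 13606) = 22274*(-24623) = -548452702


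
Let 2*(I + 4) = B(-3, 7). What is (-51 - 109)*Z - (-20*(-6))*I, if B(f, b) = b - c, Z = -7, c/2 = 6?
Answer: 1900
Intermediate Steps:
c = 12 (c = 2*6 = 12)
B(f, b) = -12 + b (B(f, b) = b - 1*12 = b - 12 = -12 + b)
I = -13/2 (I = -4 + (-12 + 7)/2 = -4 + (½)*(-5) = -4 - 5/2 = -13/2 ≈ -6.5000)
(-51 - 109)*Z - (-20*(-6))*I = (-51 - 109)*(-7) - (-20*(-6))*(-13)/2 = -160*(-7) - 120*(-13)/2 = 1120 - 1*(-780) = 1120 + 780 = 1900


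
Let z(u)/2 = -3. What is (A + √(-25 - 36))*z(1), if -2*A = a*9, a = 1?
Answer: 27 - 6*I*√61 ≈ 27.0 - 46.862*I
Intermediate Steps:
z(u) = -6 (z(u) = 2*(-3) = -6)
A = -9/2 ≈ -4.5000
(A + √(-25 - 36))*z(1) = (-9/2 + √(-25 - 36))*(-6) = (-9/2 + √(-61))*(-6) = (-9/2 + I*√61)*(-6) = 27 - 6*I*√61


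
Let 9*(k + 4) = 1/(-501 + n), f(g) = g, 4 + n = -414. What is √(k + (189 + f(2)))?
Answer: 2*√355348811/2757 ≈ 13.675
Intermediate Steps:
n = -418 (n = -4 - 414 = -418)
k = -33085/8271 (k = -4 + 1/(9*(-501 - 418)) = -4 + (⅑)/(-919) = -4 + (⅑)*(-1/919) = -4 - 1/8271 = -33085/8271 ≈ -4.0001)
√(k + (189 + f(2))) = √(-33085/8271 + (189 + 2)) = √(-33085/8271 + 191) = √(1546676/8271) = 2*√355348811/2757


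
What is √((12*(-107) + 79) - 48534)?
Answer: I*√49739 ≈ 223.02*I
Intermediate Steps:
√((12*(-107) + 79) - 48534) = √((-1284 + 79) - 48534) = √(-1205 - 48534) = √(-49739) = I*√49739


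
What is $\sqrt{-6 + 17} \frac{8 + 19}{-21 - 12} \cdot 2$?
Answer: $- \frac{18 \sqrt{11}}{11} \approx -5.4272$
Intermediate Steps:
$\sqrt{-6 + 17} \frac{8 + 19}{-21 - 12} \cdot 2 = \sqrt{11} \frac{27}{-33} \cdot 2 = \sqrt{11} \cdot 27 \left(- \frac{1}{33}\right) 2 = \sqrt{11} \left(- \frac{9}{11}\right) 2 = - \frac{9 \sqrt{11}}{11} \cdot 2 = - \frac{18 \sqrt{11}}{11}$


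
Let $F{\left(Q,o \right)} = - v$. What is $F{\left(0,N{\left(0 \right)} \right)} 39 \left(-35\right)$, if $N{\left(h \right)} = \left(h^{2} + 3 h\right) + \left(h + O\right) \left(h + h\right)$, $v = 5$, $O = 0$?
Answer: $6825$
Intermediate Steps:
$N{\left(h \right)} = 3 h + 3 h^{2}$ ($N{\left(h \right)} = \left(h^{2} + 3 h\right) + \left(h + 0\right) \left(h + h\right) = \left(h^{2} + 3 h\right) + h 2 h = \left(h^{2} + 3 h\right) + 2 h^{2} = 3 h + 3 h^{2}$)
$F{\left(Q,o \right)} = -5$ ($F{\left(Q,o \right)} = \left(-1\right) 5 = -5$)
$F{\left(0,N{\left(0 \right)} \right)} 39 \left(-35\right) = \left(-5\right) 39 \left(-35\right) = \left(-195\right) \left(-35\right) = 6825$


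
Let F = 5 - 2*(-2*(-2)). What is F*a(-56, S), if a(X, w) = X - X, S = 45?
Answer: 0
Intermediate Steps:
F = -3 (F = 5 - 8 = -3)
a(X, w) = 0
F*a(-56, S) = -3*0 = 0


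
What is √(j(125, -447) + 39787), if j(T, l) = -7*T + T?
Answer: √39037 ≈ 197.58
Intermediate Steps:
j(T, l) = -6*T
√(j(125, -447) + 39787) = √(-6*125 + 39787) = √(-750 + 39787) = √39037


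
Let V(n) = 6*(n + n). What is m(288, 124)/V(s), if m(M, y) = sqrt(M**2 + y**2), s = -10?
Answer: -sqrt(6145)/30 ≈ -2.6130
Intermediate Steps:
V(n) = 12*n (V(n) = 6*(2*n) = 12*n)
m(288, 124)/V(s) = sqrt(288**2 + 124**2)/((12*(-10))) = sqrt(82944 + 15376)/(-120) = sqrt(98320)*(-1/120) = (4*sqrt(6145))*(-1/120) = -sqrt(6145)/30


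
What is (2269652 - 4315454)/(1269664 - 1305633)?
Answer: 2045802/35969 ≈ 56.877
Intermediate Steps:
(2269652 - 4315454)/(1269664 - 1305633) = -2045802/(-35969) = -2045802*(-1/35969) = 2045802/35969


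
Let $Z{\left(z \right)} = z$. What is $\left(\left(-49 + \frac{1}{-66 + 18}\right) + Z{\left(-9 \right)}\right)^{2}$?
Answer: $\frac{7756225}{2304} \approx 3366.4$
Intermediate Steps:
$\left(\left(-49 + \frac{1}{-66 + 18}\right) + Z{\left(-9 \right)}\right)^{2} = \left(\left(-49 + \frac{1}{-66 + 18}\right) - 9\right)^{2} = \left(\left(-49 + \frac{1}{-48}\right) - 9\right)^{2} = \left(\left(-49 - \frac{1}{48}\right) - 9\right)^{2} = \left(- \frac{2353}{48} - 9\right)^{2} = \left(- \frac{2785}{48}\right)^{2} = \frac{7756225}{2304}$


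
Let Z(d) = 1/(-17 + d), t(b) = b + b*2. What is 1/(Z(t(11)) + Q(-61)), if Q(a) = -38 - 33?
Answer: -16/1135 ≈ -0.014097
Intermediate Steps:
Q(a) = -71
t(b) = 3*b (t(b) = b + 2*b = 3*b)
1/(Z(t(11)) + Q(-61)) = 1/(1/(-17 + 3*11) - 71) = 1/(1/(-17 + 33) - 71) = 1/(1/16 - 71) = 1/(-1135/16) = -16/1135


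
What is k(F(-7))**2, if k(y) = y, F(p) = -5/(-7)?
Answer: 25/49 ≈ 0.51020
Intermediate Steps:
F(p) = 5/7 (F(p) = -5*(-1/7) = 5/7)
k(F(-7))**2 = (5/7)**2 = 25/49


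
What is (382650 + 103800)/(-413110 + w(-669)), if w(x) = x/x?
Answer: -54050/45901 ≈ -1.1775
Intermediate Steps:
w(x) = 1
(382650 + 103800)/(-413110 + w(-669)) = (382650 + 103800)/(-413110 + 1) = 486450/(-413109) = 486450*(-1/413109) = -54050/45901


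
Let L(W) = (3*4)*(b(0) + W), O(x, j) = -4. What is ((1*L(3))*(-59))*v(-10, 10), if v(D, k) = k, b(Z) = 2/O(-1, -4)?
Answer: -17700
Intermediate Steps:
b(Z) = -1/2 (b(Z) = 2/(-4) = 2*(-1/4) = -1/2)
L(W) = -6 + 12*W (L(W) = (3*4)*(-1/2 + W) = 12*(-1/2 + W) = -6 + 12*W)
((1*L(3))*(-59))*v(-10, 10) = ((1*(-6 + 12*3))*(-59))*10 = ((1*(-6 + 36))*(-59))*10 = ((1*30)*(-59))*10 = (30*(-59))*10 = -1770*10 = -17700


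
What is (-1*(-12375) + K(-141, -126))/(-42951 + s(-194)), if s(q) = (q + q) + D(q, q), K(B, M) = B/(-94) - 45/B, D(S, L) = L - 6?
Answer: -387807/1364222 ≈ -0.28427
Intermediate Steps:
D(S, L) = -6 + L
K(B, M) = -45/B - B/94 (K(B, M) = B*(-1/94) - 45/B = -B/94 - 45/B = -45/B - B/94)
s(q) = -6 + 3*q (s(q) = (q + q) + (-6 + q) = 2*q + (-6 + q) = -6 + 3*q)
(-1*(-12375) + K(-141, -126))/(-42951 + s(-194)) = (-1*(-12375) + (-45/(-141) - 1/94*(-141)))/(-42951 + (-6 + 3*(-194))) = (12375 + (-45*(-1/141) + 3/2))/(-42951 + (-6 - 582)) = (12375 + (15/47 + 3/2))/(-42951 - 588) = (12375 + 171/94)/(-43539) = (1163421/94)*(-1/43539) = -387807/1364222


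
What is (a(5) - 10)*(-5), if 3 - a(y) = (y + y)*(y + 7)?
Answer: 635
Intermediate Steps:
a(y) = 3 - 2*y*(7 + y) (a(y) = 3 - (y + y)*(y + 7) = 3 - 2*y*(7 + y))
(a(5) - 10)*(-5) = ((3 - 14*5 - 2*5²) - 10)*(-5) = ((3 - 70 - 2*25) - 10)*(-5) = ((3 - 70 - 50) - 10)*(-5) = (-117 - 10)*(-5) = -127*(-5) = 635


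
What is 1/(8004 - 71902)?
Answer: -1/63898 ≈ -1.5650e-5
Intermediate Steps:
1/(8004 - 71902) = 1/(-63898) = -1/63898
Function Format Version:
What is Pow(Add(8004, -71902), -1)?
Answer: Rational(-1, 63898) ≈ -1.5650e-5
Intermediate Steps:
Pow(Add(8004, -71902), -1) = Pow(-63898, -1) = Rational(-1, 63898)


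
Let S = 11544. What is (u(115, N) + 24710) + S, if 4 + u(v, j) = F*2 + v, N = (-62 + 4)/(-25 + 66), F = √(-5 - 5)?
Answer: 36365 + 2*I*√10 ≈ 36365.0 + 6.3246*I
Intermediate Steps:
F = I*√10 (F = √(-10) = I*√10 ≈ 3.1623*I)
N = -58/41 ≈ -1.4146
u(v, j) = -4 + v + 2*I*√10 (u(v, j) = -4 + ((I*√10)*2 + v) = -4 + (2*I*√10 + v) = -4 + (v + 2*I*√10) = -4 + v + 2*I*√10)
(u(115, N) + 24710) + S = ((-4 + 115 + 2*I*√10) + 24710) + 11544 = ((111 + 2*I*√10) + 24710) + 11544 = (24821 + 2*I*√10) + 11544 = 36365 + 2*I*√10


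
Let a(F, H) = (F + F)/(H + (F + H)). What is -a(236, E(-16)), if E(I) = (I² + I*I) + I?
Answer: -118/307 ≈ -0.38436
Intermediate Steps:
E(I) = I + 2*I² (E(I) = (I² + I²) + I = 2*I² + I = I + 2*I²)
a(F, H) = 2*F/(F + 2*H) (a(F, H) = (2*F)/(F + 2*H) = 2*F/(F + 2*H))
-a(236, E(-16)) = -2*236/(236 + 2*(-16*(1 + 2*(-16)))) = -2*236/(236 + 2*(-16*(1 - 32))) = -2*236/(236 + 2*(-16*(-31))) = -2*236/(236 + 2*496) = -2*236/(236 + 992) = -2*236/1228 = -1*118/307 = -118/307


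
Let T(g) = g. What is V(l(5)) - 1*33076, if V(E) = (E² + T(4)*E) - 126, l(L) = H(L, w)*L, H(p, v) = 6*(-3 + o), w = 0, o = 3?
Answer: -33202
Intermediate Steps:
H(p, v) = 0 (H(p, v) = 6*(-3 + 3) = 6*0 = 0)
l(L) = 0 (l(L) = 0*L = 0)
V(E) = -126 + E² + 4*E (V(E) = (E² + 4*E) - 126 = -126 + E² + 4*E)
V(l(5)) - 1*33076 = (-126 + 0² + 4*0) - 1*33076 = (-126 + 0 + 0) - 33076 = -126 - 33076 = -33202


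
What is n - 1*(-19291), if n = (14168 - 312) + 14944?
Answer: 48091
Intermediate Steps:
n = 28800 (n = 13856 + 14944 = 28800)
n - 1*(-19291) = 28800 - 1*(-19291) = 28800 + 19291 = 48091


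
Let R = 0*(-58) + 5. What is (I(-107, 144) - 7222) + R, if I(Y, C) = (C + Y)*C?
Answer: -1889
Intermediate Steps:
I(Y, C) = C*(C + Y)
R = 5 (R = 0 + 5 = 5)
(I(-107, 144) - 7222) + R = (144*(144 - 107) - 7222) + 5 = (144*37 - 7222) + 5 = (5328 - 7222) + 5 = -1894 + 5 = -1889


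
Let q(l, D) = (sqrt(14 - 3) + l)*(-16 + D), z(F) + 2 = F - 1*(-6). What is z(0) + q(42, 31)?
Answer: 634 + 15*sqrt(11) ≈ 683.75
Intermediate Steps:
z(F) = 4 + F (z(F) = -2 + (F - 1*(-6)) = -2 + (F + 6) = -2 + (6 + F) = 4 + F)
q(l, D) = (-16 + D)*(l + sqrt(11)) (q(l, D) = (sqrt(11) + l)*(-16 + D) = (l + sqrt(11))*(-16 + D) = (-16 + D)*(l + sqrt(11)))
z(0) + q(42, 31) = (4 + 0) + (-16*42 - 16*sqrt(11) + 31*42 + 31*sqrt(11)) = 4 + (-672 - 16*sqrt(11) + 1302 + 31*sqrt(11)) = 4 + (630 + 15*sqrt(11)) = 634 + 15*sqrt(11)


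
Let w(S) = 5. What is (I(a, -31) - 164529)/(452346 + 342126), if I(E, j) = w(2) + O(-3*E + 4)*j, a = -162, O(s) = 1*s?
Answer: -89857/397236 ≈ -0.22621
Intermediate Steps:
O(s) = s
I(E, j) = 5 + j*(4 - 3*E) (I(E, j) = 5 + (-3*E + 4)*j = 5 + (4 - 3*E)*j = 5 + j*(4 - 3*E))
(I(a, -31) - 164529)/(452346 + 342126) = ((5 - 1*(-31)*(-4 + 3*(-162))) - 164529)/(452346 + 342126) = ((5 - 1*(-31)*(-4 - 486)) - 164529)/794472 = ((5 - 1*(-31)*(-490)) - 164529)*(1/794472) = ((5 - 15190) - 164529)*(1/794472) = (-15185 - 164529)*(1/794472) = -179714*1/794472 = -89857/397236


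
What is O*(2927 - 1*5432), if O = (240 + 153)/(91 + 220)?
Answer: -984465/311 ≈ -3165.5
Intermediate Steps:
O = 393/311 ≈ 1.2637
O*(2927 - 1*5432) = 393*(2927 - 1*5432)/311 = 393*(2927 - 5432)/311 = (393/311)*(-2505) = -984465/311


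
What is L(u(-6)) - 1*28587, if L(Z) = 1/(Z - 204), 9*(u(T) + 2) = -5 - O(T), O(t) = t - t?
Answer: -53143242/1859 ≈ -28587.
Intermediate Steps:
O(t) = 0
u(T) = -23/9 (u(T) = -2 + (-5 - 1*0)/9 = -2 + (-5 + 0)/9 = -2 + (1/9)*(-5) = -2 - 5/9 = -23/9)
L(Z) = 1/(-204 + Z)
L(u(-6)) - 1*28587 = 1/(-204 - 23/9) - 1*28587 = 1/(-1859/9) - 28587 = -9/1859 - 28587 = -53143242/1859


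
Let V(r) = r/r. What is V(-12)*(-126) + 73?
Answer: -53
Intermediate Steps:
V(r) = 1
V(-12)*(-126) + 73 = 1*(-126) + 73 = -126 + 73 = -53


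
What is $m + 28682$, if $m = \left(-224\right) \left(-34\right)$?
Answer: $36298$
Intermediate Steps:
$m = 7616$
$m + 28682 = 7616 + 28682 = 36298$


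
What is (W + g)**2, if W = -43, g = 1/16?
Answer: 471969/256 ≈ 1843.6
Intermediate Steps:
g = 1/16 ≈ 0.062500
(W + g)**2 = (-43 + 1/16)**2 = (-687/16)**2 = 471969/256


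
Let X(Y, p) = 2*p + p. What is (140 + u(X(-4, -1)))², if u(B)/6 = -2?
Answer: 16384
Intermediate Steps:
X(Y, p) = 3*p
u(B) = -12 (u(B) = 6*(-2) = -12)
(140 + u(X(-4, -1)))² = (140 - 12)² = 128² = 16384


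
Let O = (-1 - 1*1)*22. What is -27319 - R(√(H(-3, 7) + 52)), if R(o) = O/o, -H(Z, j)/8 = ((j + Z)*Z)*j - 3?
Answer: -27319 + 2*√187/17 ≈ -27317.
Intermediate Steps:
H(Z, j) = 24 - 8*Z*j*(Z + j) (H(Z, j) = -8*(((j + Z)*Z)*j - 3) = -8*(((Z + j)*Z)*j - 3) = -8*((Z*(Z + j))*j - 3) = -8*(Z*j*(Z + j) - 3) = -8*(-3 + Z*j*(Z + j)) = 24 - 8*Z*j*(Z + j))
O = -44 (O = (-1 - 1)*22 = -2*22 = -44)
R(o) = -44/o
-27319 - R(√(H(-3, 7) + 52)) = -27319 - (-44)/(√((24 - 8*(-3)*7² - 8*7*(-3)²) + 52)) = -27319 - (-44)/(√((24 - 8*(-3)*49 - 8*7*9) + 52)) = -27319 - (-44)/(√((24 + 1176 - 504) + 52)) = -27319 - (-44)/(√(696 + 52)) = -27319 - (-44)/(√748) = -27319 - (-44)/(2*√187) = -27319 - (-44)*√187/374 = -27319 - (-2)*√187/17 = -27319 + 2*√187/17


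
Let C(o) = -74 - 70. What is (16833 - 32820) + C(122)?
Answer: -16131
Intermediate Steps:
C(o) = -144
(16833 - 32820) + C(122) = (16833 - 32820) - 144 = -15987 - 144 = -16131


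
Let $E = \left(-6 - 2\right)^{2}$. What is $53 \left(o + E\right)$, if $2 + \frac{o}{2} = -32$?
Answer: $-212$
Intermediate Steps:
$o = -68$ ($o = -4 + 2 \left(-32\right) = -4 - 64 = -68$)
$E = 64$ ($E = \left(-8\right)^{2} = 64$)
$53 \left(o + E\right) = 53 \left(-68 + 64\right) = 53 \left(-4\right) = -212$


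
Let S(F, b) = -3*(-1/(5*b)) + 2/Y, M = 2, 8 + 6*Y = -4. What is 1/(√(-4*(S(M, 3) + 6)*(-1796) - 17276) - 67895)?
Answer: -339475/23048554721 - 6*√13945/23048554721 ≈ -1.4759e-5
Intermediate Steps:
Y = -2 (Y = -4/3 + (⅙)*(-4) = -4/3 - ⅔ = -2)
S(F, b) = -1 + 3/(5*b) (S(F, b) = -3*(-1/(5*b)) + 2/(-2) = -(-3)/(5*b) + 2*(-½) = 3/(5*b) - 1 = -1 + 3/(5*b))
1/(√(-4*(S(M, 3) + 6)*(-1796) - 17276) - 67895) = 1/(√(-4*((⅗ - 1*3)/3 + 6)*(-1796) - 17276) - 67895) = 1/(√(-4*((⅗ - 3)/3 + 6)*(-1796) - 17276) - 67895) = 1/(√(-4*((⅓)*(-12/5) + 6)*(-1796) - 17276) - 67895) = 1/(√(-4*(-⅘ + 6)*(-1796) - 17276) - 67895) = 1/(√(-4*26/5*(-1796) - 17276) - 67895) = 1/(√(-104/5*(-1796) - 17276) - 67895) = 1/(√(186784/5 - 17276) - 67895) = 1/(√(100404/5) - 67895) = 1/(6*√13945/5 - 67895) = 1/(-67895 + 6*√13945/5)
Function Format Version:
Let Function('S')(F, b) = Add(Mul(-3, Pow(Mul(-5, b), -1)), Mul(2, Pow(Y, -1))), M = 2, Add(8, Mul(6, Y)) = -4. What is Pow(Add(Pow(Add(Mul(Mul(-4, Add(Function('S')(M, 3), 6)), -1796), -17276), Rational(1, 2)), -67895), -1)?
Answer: Add(Rational(-339475, 23048554721), Mul(Rational(-6, 23048554721), Pow(13945, Rational(1, 2)))) ≈ -1.4759e-5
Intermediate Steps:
Y = -2 (Y = Add(Rational(-4, 3), Mul(Rational(1, 6), -4)) = Add(Rational(-4, 3), Rational(-2, 3)) = -2)
Function('S')(F, b) = Add(-1, Mul(Rational(3, 5), Pow(b, -1))) (Function('S')(F, b) = Add(Mul(-3, Pow(Mul(-5, b), -1)), Mul(2, Pow(-2, -1))) = Add(Mul(-3, Mul(Rational(-1, 5), Pow(b, -1))), Mul(2, Rational(-1, 2))) = Add(Mul(Rational(3, 5), Pow(b, -1)), -1) = Add(-1, Mul(Rational(3, 5), Pow(b, -1))))
Pow(Add(Pow(Add(Mul(Mul(-4, Add(Function('S')(M, 3), 6)), -1796), -17276), Rational(1, 2)), -67895), -1) = Pow(Add(Pow(Add(Mul(Mul(-4, Add(Mul(Pow(3, -1), Add(Rational(3, 5), Mul(-1, 3))), 6)), -1796), -17276), Rational(1, 2)), -67895), -1) = Pow(Add(Pow(Add(Mul(Mul(-4, Add(Mul(Rational(1, 3), Add(Rational(3, 5), -3)), 6)), -1796), -17276), Rational(1, 2)), -67895), -1) = Pow(Add(Pow(Add(Mul(Mul(-4, Add(Mul(Rational(1, 3), Rational(-12, 5)), 6)), -1796), -17276), Rational(1, 2)), -67895), -1) = Pow(Add(Pow(Add(Mul(Mul(-4, Add(Rational(-4, 5), 6)), -1796), -17276), Rational(1, 2)), -67895), -1) = Pow(Add(Pow(Add(Mul(Mul(-4, Rational(26, 5)), -1796), -17276), Rational(1, 2)), -67895), -1) = Pow(Add(Pow(Add(Mul(Rational(-104, 5), -1796), -17276), Rational(1, 2)), -67895), -1) = Pow(Add(Pow(Add(Rational(186784, 5), -17276), Rational(1, 2)), -67895), -1) = Pow(Add(Pow(Rational(100404, 5), Rational(1, 2)), -67895), -1) = Pow(Add(Mul(Rational(6, 5), Pow(13945, Rational(1, 2))), -67895), -1) = Pow(Add(-67895, Mul(Rational(6, 5), Pow(13945, Rational(1, 2)))), -1)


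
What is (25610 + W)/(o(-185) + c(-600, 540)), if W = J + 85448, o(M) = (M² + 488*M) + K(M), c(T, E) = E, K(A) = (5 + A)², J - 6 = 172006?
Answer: -56614/4623 ≈ -12.246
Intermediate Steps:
J = 172012 (J = 6 + 172006 = 172012)
o(M) = M² + (5 + M)² + 488*M (o(M) = (M² + 488*M) + (5 + M)² = M² + (5 + M)² + 488*M)
W = 257460 (W = 172012 + 85448 = 257460)
(25610 + W)/(o(-185) + c(-600, 540)) = (25610 + 257460)/((25 + 2*(-185)² + 498*(-185)) + 540) = 283070/((25 + 2*34225 - 92130) + 540) = 283070/((25 + 68450 - 92130) + 540) = 283070/(-23655 + 540) = 283070/(-23115) = 283070*(-1/23115) = -56614/4623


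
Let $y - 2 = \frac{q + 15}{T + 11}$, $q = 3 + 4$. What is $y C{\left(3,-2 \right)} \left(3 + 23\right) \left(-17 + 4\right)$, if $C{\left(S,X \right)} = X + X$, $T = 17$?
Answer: $\frac{26364}{7} \approx 3766.3$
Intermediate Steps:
$q = 7$
$y = \frac{39}{14}$ ($y = 2 + \frac{7 + 15}{17 + 11} = 2 + \frac{22}{28} = 2 + 22 \cdot \frac{1}{28} = 2 + \frac{11}{14} = \frac{39}{14} \approx 2.7857$)
$C{\left(S,X \right)} = 2 X$
$y C{\left(3,-2 \right)} \left(3 + 23\right) \left(-17 + 4\right) = \frac{39 \cdot 2 \left(-2\right)}{14} \left(3 + 23\right) \left(-17 + 4\right) = \frac{39}{14} \left(-4\right) 26 \left(-13\right) = \left(- \frac{78}{7}\right) \left(-338\right) = \frac{26364}{7}$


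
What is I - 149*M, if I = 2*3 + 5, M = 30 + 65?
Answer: -14144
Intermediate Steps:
M = 95
I = 11 (I = 6 + 5 = 11)
I - 149*M = 11 - 149*95 = 11 - 14155 = -14144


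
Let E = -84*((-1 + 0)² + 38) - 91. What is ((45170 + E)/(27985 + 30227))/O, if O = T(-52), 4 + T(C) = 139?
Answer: 41803/7858620 ≈ 0.0053194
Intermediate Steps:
T(C) = 135 (T(C) = -4 + 139 = 135)
E = -3367 (E = -84*((-1)² + 38) - 91 = -84*(1 + 38) - 91 = -84*39 - 91 = -3276 - 91 = -3367)
O = 135
((45170 + E)/(27985 + 30227))/O = ((45170 - 3367)/(27985 + 30227))/135 = (41803/58212)*(1/135) = 41803/7858620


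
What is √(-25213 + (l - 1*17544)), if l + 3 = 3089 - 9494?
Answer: I*√49165 ≈ 221.73*I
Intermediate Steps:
l = -6408 (l = -3 + (3089 - 9494) = -3 - 6405 = -6408)
√(-25213 + (l - 1*17544)) = √(-25213 + (-6408 - 1*17544)) = √(-25213 + (-6408 - 17544)) = √(-25213 - 23952) = √(-49165) = I*√49165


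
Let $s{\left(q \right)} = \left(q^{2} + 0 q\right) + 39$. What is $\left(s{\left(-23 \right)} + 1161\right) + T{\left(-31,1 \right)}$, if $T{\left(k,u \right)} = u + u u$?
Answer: $1731$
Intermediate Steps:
$s{\left(q \right)} = 39 + q^{2}$ ($s{\left(q \right)} = \left(q^{2} + 0\right) + 39 = q^{2} + 39 = 39 + q^{2}$)
$T{\left(k,u \right)} = u + u^{2}$
$\left(s{\left(-23 \right)} + 1161\right) + T{\left(-31,1 \right)} = \left(\left(39 + \left(-23\right)^{2}\right) + 1161\right) + 1 \left(1 + 1\right) = \left(\left(39 + 529\right) + 1161\right) + 1 \cdot 2 = \left(568 + 1161\right) + 2 = 1729 + 2 = 1731$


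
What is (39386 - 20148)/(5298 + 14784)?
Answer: 9619/10041 ≈ 0.95797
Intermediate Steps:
(39386 - 20148)/(5298 + 14784) = 19238/20082 = 19238*(1/20082) = 9619/10041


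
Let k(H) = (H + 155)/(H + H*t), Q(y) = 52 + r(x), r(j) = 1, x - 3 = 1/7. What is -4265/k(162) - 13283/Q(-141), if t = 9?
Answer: -370403611/16801 ≈ -22047.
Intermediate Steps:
x = 22/7 (x = 3 + 1/7 = 3 + ⅐ = 22/7 ≈ 3.1429)
Q(y) = 53 (Q(y) = 52 + 1 = 53)
k(H) = (155 + H)/(10*H) (k(H) = (H + 155)/(H + H*9) = (155 + H)/(H + 9*H) = (155 + H)/((10*H)) = (155 + H)*(1/(10*H)) = (155 + H)/(10*H))
-4265/k(162) - 13283/Q(-141) = -4265*1620/(155 + 162) - 13283/53 = -4265/((⅒)*(1/162)*317) - 13283*1/53 = -4265/317/1620 - 13283/53 = -4265*1620/317 - 13283/53 = -6909300/317 - 13283/53 = -370403611/16801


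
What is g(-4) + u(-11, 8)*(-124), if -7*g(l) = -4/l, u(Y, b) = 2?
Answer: -1737/7 ≈ -248.14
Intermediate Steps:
g(l) = 4/(7*l) (g(l) = -(-4)/(7*l) = 4/(7*l))
g(-4) + u(-11, 8)*(-124) = (4/7)/(-4) + 2*(-124) = (4/7)*(-¼) - 248 = -⅐ - 248 = -1737/7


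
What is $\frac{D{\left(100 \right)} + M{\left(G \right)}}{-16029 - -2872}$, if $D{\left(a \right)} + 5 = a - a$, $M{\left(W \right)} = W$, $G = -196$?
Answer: $\frac{201}{13157} \approx 0.015277$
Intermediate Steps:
$D{\left(a \right)} = -5$ ($D{\left(a \right)} = -5 + \left(a - a\right) = -5 + 0 = -5$)
$\frac{D{\left(100 \right)} + M{\left(G \right)}}{-16029 - -2872} = \frac{-5 - 196}{-16029 - -2872} = - \frac{201}{-16029 + \left(-2904 + 5776\right)} = - \frac{201}{-16029 + 2872} = - \frac{201}{-13157} = \left(-201\right) \left(- \frac{1}{13157}\right) = \frac{201}{13157}$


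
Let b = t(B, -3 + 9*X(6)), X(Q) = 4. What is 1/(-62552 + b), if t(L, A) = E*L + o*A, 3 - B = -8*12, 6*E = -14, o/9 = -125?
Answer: -1/99908 ≈ -1.0009e-5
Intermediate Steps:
o = -1125 (o = 9*(-125) = -1125)
E = -7/3 (E = (⅙)*(-14) = -7/3 ≈ -2.3333)
B = 99 (B = 3 - (-8)*12 = 3 - 1*(-96) = 3 + 96 = 99)
t(L, A) = -1125*A - 7*L/3 (t(L, A) = -7*L/3 - 1125*A = -1125*A - 7*L/3)
b = -37356 (b = -1125*(-3 + 9*4) - 7/3*99 = -1125*(-3 + 36) - 231 = -1125*33 - 231 = -37125 - 231 = -37356)
1/(-62552 + b) = 1/(-62552 - 37356) = 1/(-99908) = -1/99908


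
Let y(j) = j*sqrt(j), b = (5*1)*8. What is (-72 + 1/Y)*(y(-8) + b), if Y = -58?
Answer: -83540/29 + 33416*I*sqrt(2)/29 ≈ -2880.7 + 1629.6*I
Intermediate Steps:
b = 40 (b = 5*8 = 40)
y(j) = j**(3/2)
(-72 + 1/Y)*(y(-8) + b) = (-72 + 1/(-58))*((-8)**(3/2) + 40) = (-72 - 1/58)*(-16*I*sqrt(2) + 40) = -4177*(40 - 16*I*sqrt(2))/58 = -83540/29 + 33416*I*sqrt(2)/29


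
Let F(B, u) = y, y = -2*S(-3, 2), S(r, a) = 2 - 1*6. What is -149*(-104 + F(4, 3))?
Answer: 14304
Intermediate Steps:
S(r, a) = -4 (S(r, a) = 2 - 6 = -4)
y = 8 (y = -2*(-4) = 8)
F(B, u) = 8
-149*(-104 + F(4, 3)) = -149*(-104 + 8) = -149*(-96) = 14304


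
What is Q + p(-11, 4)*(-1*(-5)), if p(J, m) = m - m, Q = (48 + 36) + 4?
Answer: 88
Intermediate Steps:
Q = 88 (Q = 84 + 4 = 88)
p(J, m) = 0
Q + p(-11, 4)*(-1*(-5)) = 88 + 0*(-1*(-5)) = 88 + 0*5 = 88 + 0 = 88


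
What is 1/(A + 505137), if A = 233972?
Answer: 1/739109 ≈ 1.3530e-6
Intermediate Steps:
1/(A + 505137) = 1/(233972 + 505137) = 1/739109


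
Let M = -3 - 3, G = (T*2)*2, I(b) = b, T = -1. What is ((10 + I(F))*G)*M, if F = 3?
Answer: 312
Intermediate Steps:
G = -4 (G = -1*2*2 = -2*2 = -4)
M = -6
((10 + I(F))*G)*M = ((10 + 3)*(-4))*(-6) = (13*(-4))*(-6) = -52*(-6) = 312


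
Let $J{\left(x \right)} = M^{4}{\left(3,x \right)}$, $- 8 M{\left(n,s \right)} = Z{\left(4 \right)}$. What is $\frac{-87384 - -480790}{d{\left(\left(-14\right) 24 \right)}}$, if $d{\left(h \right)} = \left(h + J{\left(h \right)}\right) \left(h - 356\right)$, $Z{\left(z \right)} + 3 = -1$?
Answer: $\frac{1573624}{929875} \approx 1.6923$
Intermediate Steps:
$Z{\left(z \right)} = -4$ ($Z{\left(z \right)} = -3 - 1 = -4$)
$M{\left(n,s \right)} = \frac{1}{2}$ ($M{\left(n,s \right)} = \left(- \frac{1}{8}\right) \left(-4\right) = \frac{1}{2}$)
$J{\left(x \right)} = \frac{1}{16}$ ($J{\left(x \right)} = \left(\frac{1}{2}\right)^{4} = \frac{1}{16}$)
$d{\left(h \right)} = \left(-356 + h\right) \left(\frac{1}{16} + h\right)$ ($d{\left(h \right)} = \left(h + \frac{1}{16}\right) \left(h - 356\right) = \left(\frac{1}{16} + h\right) \left(-356 + h\right) = \left(-356 + h\right) \left(\frac{1}{16} + h\right)$)
$\frac{-87384 - -480790}{d{\left(\left(-14\right) 24 \right)}} = \frac{-87384 - -480790}{- \frac{89}{4} + \left(\left(-14\right) 24\right)^{2} - \frac{5695 \left(\left(-14\right) 24\right)}{16}} = \frac{-87384 + 480790}{- \frac{89}{4} + \left(-336\right)^{2} - -119595} = \frac{393406}{- \frac{89}{4} + 112896 + 119595} = \frac{393406}{\frac{929875}{4}} = 393406 \cdot \frac{4}{929875} = \frac{1573624}{929875}$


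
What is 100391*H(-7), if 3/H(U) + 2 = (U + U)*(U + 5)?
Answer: 301173/26 ≈ 11584.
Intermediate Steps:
H(U) = 3/(-2 + 2*U*(5 + U)) (H(U) = 3/(-2 + (U + U)*(U + 5)) = 3/(-2 + (2*U)*(5 + U)) = 3/(-2 + 2*U*(5 + U)))
100391*H(-7) = 100391*(3/(2*(-1 + (-7)² + 5*(-7)))) = 100391*(3/(2*(-1 + 49 - 35))) = 100391*((3/2)/13) = 100391*((3/2)*(1/13)) = 100391*(3/26) = 301173/26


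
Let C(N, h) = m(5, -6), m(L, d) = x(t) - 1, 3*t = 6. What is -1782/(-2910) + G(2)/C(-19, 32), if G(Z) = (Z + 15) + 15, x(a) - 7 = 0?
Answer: 8651/1455 ≈ 5.9457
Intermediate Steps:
t = 2 (t = (⅓)*6 = 2)
x(a) = 7 (x(a) = 7 + 0 = 7)
m(L, d) = 6 (m(L, d) = 7 - 1 = 6)
C(N, h) = 6
G(Z) = 30 + Z (G(Z) = (15 + Z) + 15 = 30 + Z)
-1782/(-2910) + G(2)/C(-19, 32) = -1782/(-2910) + (30 + 2)/6 = -1782*(-1/2910) + 32*(⅙) = 297/485 + 16/3 = 8651/1455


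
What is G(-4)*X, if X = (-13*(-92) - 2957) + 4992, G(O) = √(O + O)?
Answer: 6462*I*√2 ≈ 9138.7*I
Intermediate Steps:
G(O) = √2*√O (G(O) = √(2*O) = √2*√O)
X = 3231 (X = (1196 - 2957) + 4992 = -1761 + 4992 = 3231)
G(-4)*X = (√2*√(-4))*3231 = (√2*(2*I))*3231 = (2*I*√2)*3231 = 6462*I*√2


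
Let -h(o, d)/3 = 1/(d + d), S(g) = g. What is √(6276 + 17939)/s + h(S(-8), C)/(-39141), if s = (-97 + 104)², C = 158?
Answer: 1/4122852 + √24215/49 ≈ 3.1758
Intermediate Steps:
s = 49 (s = 7² = 49)
h(o, d) = -3/(2*d) (h(o, d) = -3/(d + d) = -3*1/(2*d) = -3/(2*d))
√(6276 + 17939)/s + h(S(-8), C)/(-39141) = √(6276 + 17939)/49 - 3/2/158/(-39141) = √24215*(1/49) - 3/2*1/158*(-1/39141) = √24215/49 - 3/316*(-1/39141) = √24215/49 + 1/4122852 = 1/4122852 + √24215/49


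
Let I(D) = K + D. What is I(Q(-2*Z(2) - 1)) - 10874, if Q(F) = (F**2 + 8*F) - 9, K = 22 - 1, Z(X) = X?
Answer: -10877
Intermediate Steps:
K = 21
Q(F) = -9 + F**2 + 8*F
I(D) = 21 + D
I(Q(-2*Z(2) - 1)) - 10874 = (21 + (-9 + (-2*2 - 1)**2 + 8*(-2*2 - 1))) - 10874 = (21 + (-9 + (-4 - 1)**2 + 8*(-4 - 1))) - 10874 = (21 + (-9 + (-5)**2 + 8*(-5))) - 10874 = (21 + (-9 + 25 - 40)) - 10874 = (21 - 24) - 10874 = -3 - 10874 = -10877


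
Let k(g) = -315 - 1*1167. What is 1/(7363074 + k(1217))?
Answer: 1/7361592 ≈ 1.3584e-7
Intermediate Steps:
k(g) = -1482 (k(g) = -315 - 1167 = -1482)
1/(7363074 + k(1217)) = 1/(7363074 - 1482) = 1/7361592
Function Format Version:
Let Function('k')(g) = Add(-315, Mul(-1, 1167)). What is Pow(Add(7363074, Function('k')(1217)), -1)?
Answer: Rational(1, 7361592) ≈ 1.3584e-7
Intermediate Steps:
Function('k')(g) = -1482 (Function('k')(g) = Add(-315, -1167) = -1482)
Pow(Add(7363074, Function('k')(1217)), -1) = Pow(Add(7363074, -1482), -1) = Pow(7361592, -1) = Rational(1, 7361592)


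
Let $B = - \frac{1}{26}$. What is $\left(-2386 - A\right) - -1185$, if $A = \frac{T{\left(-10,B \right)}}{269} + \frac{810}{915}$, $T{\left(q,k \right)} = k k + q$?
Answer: $- \frac{13331480561}{11092484} \approx -1201.8$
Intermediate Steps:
$B = - \frac{1}{26}$ ($B = \left(-1\right) \frac{1}{26} = - \frac{1}{26} \approx -0.038462$)
$T{\left(q,k \right)} = q + k^{2}$ ($T{\left(q,k \right)} = k^{2} + q = q + k^{2}$)
$A = \frac{9407277}{11092484}$ ($A = \frac{-10 + \left(- \frac{1}{26}\right)^{2}}{269} + \frac{810}{915} = \left(-10 + \frac{1}{676}\right) \frac{1}{269} + 810 \cdot \frac{1}{915} = \left(- \frac{6759}{676}\right) \frac{1}{269} + \frac{54}{61} = - \frac{6759}{181844} + \frac{54}{61} = \frac{9407277}{11092484} \approx 0.84808$)
$\left(-2386 - A\right) - -1185 = \left(-2386 - \frac{9407277}{11092484}\right) - -1185 = \left(-2386 - \frac{9407277}{11092484}\right) + 1185 = - \frac{26476074101}{11092484} + 1185 = - \frac{13331480561}{11092484}$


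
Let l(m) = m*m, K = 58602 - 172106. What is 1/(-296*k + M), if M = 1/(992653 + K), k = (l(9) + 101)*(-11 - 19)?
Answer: 879149/1420845447841 ≈ 6.1875e-7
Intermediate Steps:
K = -113504
l(m) = m**2
k = -5460 (k = (9**2 + 101)*(-11 - 19) = (81 + 101)*(-30) = 182*(-30) = -5460)
M = 1/879149 (M = 1/(992653 - 113504) = 1/879149 ≈ 1.1375e-6)
1/(-296*k + M) = 1/(-296*(-5460) + 1/879149) = 1/(1616160 + 1/879149) = 1/(1420845447841/879149) = 879149/1420845447841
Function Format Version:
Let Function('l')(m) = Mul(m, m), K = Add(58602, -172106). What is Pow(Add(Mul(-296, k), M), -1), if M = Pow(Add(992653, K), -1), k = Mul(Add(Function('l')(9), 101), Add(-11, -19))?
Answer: Rational(879149, 1420845447841) ≈ 6.1875e-7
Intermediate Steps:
K = -113504
Function('l')(m) = Pow(m, 2)
k = -5460 (k = Mul(Add(Pow(9, 2), 101), Add(-11, -19)) = Mul(Add(81, 101), -30) = Mul(182, -30) = -5460)
M = Rational(1, 879149) (M = Pow(Add(992653, -113504), -1) = Pow(879149, -1) = Rational(1, 879149) ≈ 1.1375e-6)
Pow(Add(Mul(-296, k), M), -1) = Pow(Add(Mul(-296, -5460), Rational(1, 879149)), -1) = Pow(Add(1616160, Rational(1, 879149)), -1) = Pow(Rational(1420845447841, 879149), -1) = Rational(879149, 1420845447841)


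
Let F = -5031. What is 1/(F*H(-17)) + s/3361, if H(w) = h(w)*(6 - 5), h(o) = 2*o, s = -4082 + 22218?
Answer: 3102238705/574912494 ≈ 5.3960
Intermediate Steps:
s = 18136
H(w) = 2*w (H(w) = (2*w)*(6 - 5) = (2*w)*1 = 2*w)
1/(F*H(-17)) + s/3361 = 1/((-5031)*((2*(-17)))) + 18136/3361 = -1/5031/(-34) + 18136*(1/3361) = -1/5031*(-1/34) + 18136/3361 = 1/171054 + 18136/3361 = 3102238705/574912494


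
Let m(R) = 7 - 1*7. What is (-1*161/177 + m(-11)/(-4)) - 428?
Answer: -75917/177 ≈ -428.91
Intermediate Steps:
m(R) = 0 (m(R) = 7 - 7 = 0)
(-1*161/177 + m(-11)/(-4)) - 428 = (-1*161/177 + 0/(-4)) - 428 = (-161*1/177 + 0*(-¼)) - 428 = (-161/177 + 0) - 428 = -161/177 - 428 = -75917/177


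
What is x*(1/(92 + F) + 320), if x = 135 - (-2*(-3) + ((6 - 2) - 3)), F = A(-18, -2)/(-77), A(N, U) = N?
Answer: 145453888/3551 ≈ 40961.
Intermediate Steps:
F = 18/77 (F = -18/(-77) = -18*(-1/77) = 18/77 ≈ 0.23377)
x = 128 (x = 135 - (6 + (4 - 3)) = 135 - (6 + 1) = 135 - 1*7 = 135 - 7 = 128)
x*(1/(92 + F) + 320) = 128*(1/(92 + 18/77) + 320) = 128*(1/(7102/77) + 320) = 128*(77/7102 + 320) = 128*(2272717/7102) = 145453888/3551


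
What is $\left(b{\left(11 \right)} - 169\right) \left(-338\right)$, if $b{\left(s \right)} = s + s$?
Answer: $49686$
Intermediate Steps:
$b{\left(s \right)} = 2 s$
$\left(b{\left(11 \right)} - 169\right) \left(-338\right) = \left(2 \cdot 11 - 169\right) \left(-338\right) = \left(22 - 169\right) \left(-338\right) = \left(-147\right) \left(-338\right) = 49686$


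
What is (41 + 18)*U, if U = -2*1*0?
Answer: 0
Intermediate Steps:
U = 0 (U = -2*0 = 0)
(41 + 18)*U = (41 + 18)*0 = 59*0 = 0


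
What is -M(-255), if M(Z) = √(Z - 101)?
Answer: -2*I*√89 ≈ -18.868*I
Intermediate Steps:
M(Z) = √(-101 + Z)
-M(-255) = -√(-101 - 255) = -√(-356) = -2*I*√89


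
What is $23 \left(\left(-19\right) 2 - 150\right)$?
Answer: $-4324$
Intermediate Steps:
$23 \left(\left(-19\right) 2 - 150\right) = 23 \left(-38 - 150\right) = 23 \left(-188\right) = -4324$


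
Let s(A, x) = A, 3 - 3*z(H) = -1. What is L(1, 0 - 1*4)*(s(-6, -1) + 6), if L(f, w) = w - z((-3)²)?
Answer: 0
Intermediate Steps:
z(H) = 4/3 (z(H) = 1 - ⅓*(-1) = 1 + ⅓ = 4/3)
L(f, w) = -4/3 + w (L(f, w) = w - 1*4/3 = w - 4/3 = -4/3 + w)
L(1, 0 - 1*4)*(s(-6, -1) + 6) = (-4/3 + (0 - 1*4))*(-6 + 6) = (-4/3 + (0 - 4))*0 = (-4/3 - 4)*0 = -16/3*0 = 0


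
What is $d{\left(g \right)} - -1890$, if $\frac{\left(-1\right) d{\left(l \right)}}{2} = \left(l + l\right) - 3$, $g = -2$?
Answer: $1904$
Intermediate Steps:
$d{\left(l \right)} = 6 - 4 l$ ($d{\left(l \right)} = - 2 \left(\left(l + l\right) - 3\right) = - 2 \left(2 l - 3\right) = - 2 \left(-3 + 2 l\right) = 6 - 4 l$)
$d{\left(g \right)} - -1890 = \left(6 - -8\right) - -1890 = \left(6 + 8\right) + 1890 = 14 + 1890 = 1904$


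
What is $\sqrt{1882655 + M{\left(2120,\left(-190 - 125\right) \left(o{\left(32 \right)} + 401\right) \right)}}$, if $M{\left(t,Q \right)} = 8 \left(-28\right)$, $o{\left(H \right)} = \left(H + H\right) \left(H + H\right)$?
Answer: $3 \sqrt{209159} \approx 1372.0$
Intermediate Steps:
$o{\left(H \right)} = 4 H^{2}$ ($o{\left(H \right)} = 2 H 2 H = 4 H^{2}$)
$M{\left(t,Q \right)} = -224$
$\sqrt{1882655 + M{\left(2120,\left(-190 - 125\right) \left(o{\left(32 \right)} + 401\right) \right)}} = \sqrt{1882655 - 224} = \sqrt{1882431} = 3 \sqrt{209159}$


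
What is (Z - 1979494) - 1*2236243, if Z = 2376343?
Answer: -1839394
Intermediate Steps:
(Z - 1979494) - 1*2236243 = (2376343 - 1979494) - 1*2236243 = 396849 - 2236243 = -1839394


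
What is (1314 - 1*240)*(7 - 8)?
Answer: -1074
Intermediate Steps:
(1314 - 1*240)*(7 - 8) = (1314 - 240)*(-1) = 1074*(-1) = -1074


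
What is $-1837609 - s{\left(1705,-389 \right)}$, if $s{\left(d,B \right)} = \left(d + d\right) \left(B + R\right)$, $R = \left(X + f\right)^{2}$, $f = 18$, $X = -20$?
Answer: $-524759$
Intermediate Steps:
$R = 4$ ($R = \left(-20 + 18\right)^{2} = \left(-2\right)^{2} = 4$)
$s{\left(d,B \right)} = 2 d \left(4 + B\right)$ ($s{\left(d,B \right)} = \left(d + d\right) \left(B + 4\right) = 2 d \left(4 + B\right)$)
$-1837609 - s{\left(1705,-389 \right)} = -1837609 - 2 \cdot 1705 \left(4 - 389\right) = -1837609 - 2 \cdot 1705 \left(-385\right) = -1837609 - -1312850 = -1837609 + 1312850 = -524759$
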